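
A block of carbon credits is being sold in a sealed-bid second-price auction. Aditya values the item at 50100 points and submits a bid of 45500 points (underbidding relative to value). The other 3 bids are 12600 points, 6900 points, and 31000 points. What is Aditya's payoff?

Highest competing bid: 31000 points.
Aditya's bid 45500 points is the highest overall, so Aditya wins and pays the second-highest bid, 31000 points.
Payoff = value − price = 50100 points − 31000 points = 19100 points.

Payoff = 19100 points.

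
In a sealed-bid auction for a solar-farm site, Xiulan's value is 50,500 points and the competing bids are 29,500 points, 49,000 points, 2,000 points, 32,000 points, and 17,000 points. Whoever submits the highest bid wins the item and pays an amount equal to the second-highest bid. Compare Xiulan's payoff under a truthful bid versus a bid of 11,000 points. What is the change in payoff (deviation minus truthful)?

The highest competing bid is 49,000 points.
Bidding truthfully at 50,500 points: Xiulan has the top bid, wins, and pays the second-highest bid 49,000 points. Payoff = 50,500 points − 49,000 points = 1,500 points.
Bidding 11,000 points: the top bid is 49,000 points (a rival), so Xiulan loses. Payoff = 0 points.
Change = 0 points − 1,500 points = -1,500 points.

-1,500 points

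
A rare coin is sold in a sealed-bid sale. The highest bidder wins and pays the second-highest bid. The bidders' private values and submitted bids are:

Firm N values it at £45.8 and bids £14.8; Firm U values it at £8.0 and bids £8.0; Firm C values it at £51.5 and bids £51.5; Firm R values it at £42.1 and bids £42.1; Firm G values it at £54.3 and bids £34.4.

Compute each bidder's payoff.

Firm N £0.0, Firm U £0.0, Firm C £9.4, Firm R £0.0, Firm G £0.0.

Ordered from highest: Firm C £51.5, then Firm R £42.1, then Firm G £34.4, then Firm N £14.8, then Firm U £8.0.
Firm C has the top bid and wins; the price is the second-highest bid, £42.1.
Firm C's payoff = £51.5 − £42.1 = £9.4. All other bidders lose, so their payoff is 0.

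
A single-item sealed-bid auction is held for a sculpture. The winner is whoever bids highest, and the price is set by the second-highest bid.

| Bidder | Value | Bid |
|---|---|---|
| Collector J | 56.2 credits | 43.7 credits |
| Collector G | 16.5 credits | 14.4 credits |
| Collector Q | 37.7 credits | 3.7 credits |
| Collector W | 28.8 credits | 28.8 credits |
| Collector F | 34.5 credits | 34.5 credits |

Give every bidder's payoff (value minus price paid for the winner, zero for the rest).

Collector J 21.7 credits, Collector G 0.0 credits, Collector Q 0.0 credits, Collector W 0.0 credits, Collector F 0.0 credits.

Bids in descending order: Collector J 43.7 credits; Collector F 34.5 credits; Collector W 28.8 credits; Collector G 14.4 credits; Collector Q 3.7 credits.
Collector J has the top bid and wins; the price is the second-highest bid, 34.5 credits.
Collector J's payoff = 56.2 credits − 34.5 credits = 21.7 credits. All other bidders lose, so their payoff is 0.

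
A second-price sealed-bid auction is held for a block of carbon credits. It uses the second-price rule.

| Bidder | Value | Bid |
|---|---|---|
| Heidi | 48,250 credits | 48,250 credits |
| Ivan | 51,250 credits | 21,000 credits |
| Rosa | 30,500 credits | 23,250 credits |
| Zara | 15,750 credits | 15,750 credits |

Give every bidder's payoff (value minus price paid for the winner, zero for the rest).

Payoffs: Heidi 25,000 credits, Ivan 0 credits, Rosa 0 credits, Zara 0 credits.

Sorted high to low: Heidi 48,250 credits, then Rosa 23,250 credits, then Ivan 21,000 credits, then Zara 15,750 credits.
Heidi has the top bid and wins; the price is the second-highest bid, 23,250 credits.
Heidi's payoff = 48,250 credits − 23,250 credits = 25,000 credits. All other bidders lose, so their payoff is 0.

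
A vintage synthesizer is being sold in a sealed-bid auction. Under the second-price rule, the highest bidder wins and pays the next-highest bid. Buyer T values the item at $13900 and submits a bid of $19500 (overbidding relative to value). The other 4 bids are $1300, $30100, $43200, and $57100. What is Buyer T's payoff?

Payoff = $0.

Highest competing bid: $57100.
Buyer T's bid $19500 is not the highest, so Buyer T loses, pays nothing, and earns zero payoff.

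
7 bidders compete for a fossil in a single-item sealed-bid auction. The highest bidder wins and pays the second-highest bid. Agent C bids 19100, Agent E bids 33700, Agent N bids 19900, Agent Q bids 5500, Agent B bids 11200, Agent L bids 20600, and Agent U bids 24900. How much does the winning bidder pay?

Ordered from highest: Agent E 33700; Agent U 24900; Agent L 20600; Agent N 19900; Agent C 19100; Agent B 11200; Agent Q 5500.
Agent E has the highest bid, so Agent E wins.
The second-highest bid is 24900, so that is what Agent E pays.

The winner pays 24900.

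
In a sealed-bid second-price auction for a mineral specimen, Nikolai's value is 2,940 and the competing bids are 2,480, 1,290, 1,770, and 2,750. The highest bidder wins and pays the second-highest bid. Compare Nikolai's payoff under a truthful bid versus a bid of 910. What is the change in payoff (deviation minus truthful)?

-190

The highest competing bid is 2,750.
Bidding truthfully at 2,940: Nikolai has the top bid, wins, and pays the second-highest bid 2,750. Payoff = 2,940 − 2,750 = 190.
Bidding 910: the top bid is 2,750 (a rival), so Nikolai loses. Payoff = 0.
Change = 0 − 190 = -190.
This is the dominant-strategy logic: truthful bidding weakly beats any alternative.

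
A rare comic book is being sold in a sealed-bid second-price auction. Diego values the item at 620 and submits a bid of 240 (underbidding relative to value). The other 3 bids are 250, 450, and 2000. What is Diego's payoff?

Diego's payoff: 0.

Highest competing bid: 2000.
Diego's bid 240 is not the highest, so Diego loses, pays nothing, and earns zero payoff.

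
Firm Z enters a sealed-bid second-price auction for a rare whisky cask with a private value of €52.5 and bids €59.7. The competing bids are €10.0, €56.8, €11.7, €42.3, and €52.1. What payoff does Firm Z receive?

-€4.3

Highest competing bid: €56.8.
Firm Z's bid €59.7 is the highest overall, so Firm Z wins and pays the second-highest bid, €56.8.
Payoff = value − price = €52.5 − €56.8 = -€4.3.
Overbidding won the item at a price above value — truthful bidding would have avoided this loss.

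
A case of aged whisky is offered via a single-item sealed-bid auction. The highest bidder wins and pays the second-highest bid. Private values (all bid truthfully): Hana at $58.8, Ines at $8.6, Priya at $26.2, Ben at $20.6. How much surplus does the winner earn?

$32.6

Ranking the bids: Hana $58.8 > Priya $26.2 > Ben $20.6 > Ines $8.6.
Hana wins with the top bid and pays the second-highest, $26.2.
Surplus = $58.8 − $26.2 = $32.6.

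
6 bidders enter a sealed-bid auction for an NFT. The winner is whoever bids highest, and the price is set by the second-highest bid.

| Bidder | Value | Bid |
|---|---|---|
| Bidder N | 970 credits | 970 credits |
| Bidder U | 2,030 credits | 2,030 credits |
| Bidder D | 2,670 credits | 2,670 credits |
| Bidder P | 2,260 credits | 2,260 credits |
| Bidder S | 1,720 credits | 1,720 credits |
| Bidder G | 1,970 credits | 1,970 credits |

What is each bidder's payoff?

Bids in descending order: Bidder D 2,670 credits, then Bidder P 2,260 credits, then Bidder U 2,030 credits, then Bidder G 1,970 credits, then Bidder S 1,720 credits, then Bidder N 970 credits.
Bidder D has the top bid and wins; the price is the second-highest bid, 2,260 credits.
Bidder D's payoff = 2,670 credits − 2,260 credits = 410 credits. All other bidders lose, so their payoff is 0.

Bidder N 0 credits, Bidder U 0 credits, Bidder D 410 credits, Bidder P 0 credits, Bidder S 0 credits, Bidder G 0 credits.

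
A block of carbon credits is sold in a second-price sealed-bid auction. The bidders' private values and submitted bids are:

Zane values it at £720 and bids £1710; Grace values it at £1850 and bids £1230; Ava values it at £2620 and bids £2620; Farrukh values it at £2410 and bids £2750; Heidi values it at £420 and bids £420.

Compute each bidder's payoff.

Bids in descending order: Farrukh £2750 > Ava £2620 > Zane £1710 > Grace £1230 > Heidi £420.
Farrukh has the top bid and wins; the price is the second-highest bid, £2620.
Farrukh's payoff = £2410 − £2620 = -£210. All other bidders lose, so their payoff is 0.

Payoffs: Zane £0, Grace £0, Ava £0, Farrukh -£210, Heidi £0.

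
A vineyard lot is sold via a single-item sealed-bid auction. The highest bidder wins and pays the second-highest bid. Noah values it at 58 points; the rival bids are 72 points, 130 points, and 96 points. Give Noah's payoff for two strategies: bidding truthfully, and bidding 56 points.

The highest competing bid is 130 points.
Bidding truthfully at 58 points: the top bid is 130 points (a rival), so Noah loses. Payoff = 0 points.
Bidding 56 points: the top bid is 130 points (a rival), so Noah loses. Payoff = 0 points.
The bid only affects whether you win, not the price — here both bids land on the same side of the top rival bid, so the deviation is payoff-neutral.

(a) 0 points  (b) 0 points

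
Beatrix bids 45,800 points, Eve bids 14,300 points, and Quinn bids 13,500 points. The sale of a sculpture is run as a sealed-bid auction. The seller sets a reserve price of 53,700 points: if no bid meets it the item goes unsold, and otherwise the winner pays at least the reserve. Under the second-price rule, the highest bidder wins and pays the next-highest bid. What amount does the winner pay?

unsold

Sorted high to low: Beatrix 45,800 points, then Eve 14,300 points, then Quinn 13,500 points.
The top bid 45,800 points is below the reserve 53,700 points, so the item goes unsold and nothing is paid.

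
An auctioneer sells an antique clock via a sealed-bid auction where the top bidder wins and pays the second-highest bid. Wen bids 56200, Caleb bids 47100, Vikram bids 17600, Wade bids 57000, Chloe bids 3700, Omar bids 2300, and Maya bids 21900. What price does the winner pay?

56200

Ordered from highest: Wade 57000, then Wen 56200, then Caleb 47100, then Maya 21900, then Vikram 17600, then Chloe 3700, then Omar 2300.
Wade is the highest bidder, so Wade wins.
Under the second-price rule, the price is the second-highest bid: 56200.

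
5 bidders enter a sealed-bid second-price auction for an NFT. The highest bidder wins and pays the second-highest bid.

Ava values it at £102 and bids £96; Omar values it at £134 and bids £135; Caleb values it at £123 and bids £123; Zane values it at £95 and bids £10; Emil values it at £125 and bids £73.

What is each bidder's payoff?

Bids in descending order: Omar £135; Caleb £123; Ava £96; Emil £73; Zane £10.
Omar has the top bid and wins; the price is the second-highest bid, £123.
Omar's payoff = £134 − £123 = £11. All other bidders lose, so their payoff is 0.

Ava £0, Omar £11, Caleb £0, Zane £0, Emil £0.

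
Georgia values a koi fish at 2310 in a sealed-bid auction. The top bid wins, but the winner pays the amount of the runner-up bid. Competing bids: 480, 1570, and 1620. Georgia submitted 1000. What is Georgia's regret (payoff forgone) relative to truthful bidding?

690

The highest competing bid is 1620.
Bidding truthfully at 2310: Georgia has the top bid, wins, and pays the second-highest bid 1620. Payoff = 2310 − 1620 = 690.
Bidding 1000: the top bid is 1620 (a rival), so Georgia loses. Payoff = 0.
Regret = truthful payoff − actual payoff = 690 − 0 = 690.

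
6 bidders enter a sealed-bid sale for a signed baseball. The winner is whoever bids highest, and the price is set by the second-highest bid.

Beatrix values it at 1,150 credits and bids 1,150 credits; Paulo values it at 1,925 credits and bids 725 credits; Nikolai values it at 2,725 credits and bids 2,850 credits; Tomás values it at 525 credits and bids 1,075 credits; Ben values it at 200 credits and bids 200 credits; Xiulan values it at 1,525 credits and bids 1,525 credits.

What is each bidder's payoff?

Beatrix 0 credits, Paulo 0 credits, Nikolai 1,200 credits, Tomás 0 credits, Ben 0 credits, Xiulan 0 credits.

Ranking the bids: Nikolai 2,850 credits > Xiulan 1,525 credits > Beatrix 1,150 credits > Tomás 1,075 credits > Paulo 725 credits > Ben 200 credits.
Nikolai has the top bid and wins; the price is the second-highest bid, 1,525 credits.
Nikolai's payoff = 2,725 credits − 1,525 credits = 1,200 credits. All other bidders lose, so their payoff is 0.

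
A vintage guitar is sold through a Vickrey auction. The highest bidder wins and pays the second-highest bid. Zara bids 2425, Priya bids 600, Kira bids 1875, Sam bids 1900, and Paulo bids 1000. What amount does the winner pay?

Bids in descending order: Zara 2425; Sam 1900; Kira 1875; Paulo 1000; Priya 600.
Zara has the highest bid, so Zara wins.
The second-highest bid is 1900, so that is what Zara pays.

Price paid: 1900.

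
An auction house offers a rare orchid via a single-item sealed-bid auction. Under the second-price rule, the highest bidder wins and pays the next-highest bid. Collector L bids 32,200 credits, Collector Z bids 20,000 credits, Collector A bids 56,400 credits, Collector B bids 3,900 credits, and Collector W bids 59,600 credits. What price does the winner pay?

Ranking the bids: Collector W 59,600 credits, then Collector A 56,400 credits, then Collector L 32,200 credits, then Collector Z 20,000 credits, then Collector B 3,900 credits.
Collector W has the highest bid, so Collector W wins.
The second-highest bid is 56,400 credits, so that is what Collector W pays.

Price paid: 56,400 credits.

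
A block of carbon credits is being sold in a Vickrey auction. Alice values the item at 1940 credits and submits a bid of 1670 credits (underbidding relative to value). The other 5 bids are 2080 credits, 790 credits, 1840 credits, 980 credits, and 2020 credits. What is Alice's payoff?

Payoff = 0 credits.

Highest competing bid: 2080 credits.
Alice's bid 1670 credits is not the highest, so Alice loses, pays nothing, and earns zero payoff.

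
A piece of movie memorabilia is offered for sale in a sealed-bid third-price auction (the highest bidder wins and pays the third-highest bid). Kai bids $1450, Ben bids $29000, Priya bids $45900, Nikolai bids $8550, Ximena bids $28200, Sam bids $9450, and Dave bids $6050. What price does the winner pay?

Ranking the bids: Priya $45900 > Ben $29000 > Ximena $28200 > Sam $9450 > Nikolai $8550 > Dave $6050 > Kai $1450.
Priya is the highest bidder, so Priya wins.
Under the third-price rule, the price is the third-highest bid: $28200.

$28200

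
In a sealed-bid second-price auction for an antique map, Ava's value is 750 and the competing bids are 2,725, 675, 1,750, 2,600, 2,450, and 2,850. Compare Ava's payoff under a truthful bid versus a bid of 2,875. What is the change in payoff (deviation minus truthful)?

Change in payoff: -2,100.

The highest competing bid is 2,850.
Bidding truthfully at 750: the top bid is 2,850 (a rival), so Ava loses. Payoff = 0.
Bidding 2,875: Ava has the top bid, wins, and pays the second-highest bid 2,850. Payoff = 750 − 2,850 = -2,100.
Change = -2,100 − 0 = -2,100.
Deviating from a truthful bid can only lose payoff in a second-price auction — never gain.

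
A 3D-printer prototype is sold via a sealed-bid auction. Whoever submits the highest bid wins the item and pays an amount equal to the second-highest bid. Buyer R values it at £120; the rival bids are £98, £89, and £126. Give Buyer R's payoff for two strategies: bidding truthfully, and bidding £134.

Truthful: £0; alternative: -£6.

The highest competing bid is £126.
Bidding truthfully at £120: the top bid is £126 (a rival), so Buyer R loses. Payoff = £0.
Bidding £134: Buyer R has the top bid, wins, and pays the second-highest bid £126. Payoff = £120 − £126 = -£6.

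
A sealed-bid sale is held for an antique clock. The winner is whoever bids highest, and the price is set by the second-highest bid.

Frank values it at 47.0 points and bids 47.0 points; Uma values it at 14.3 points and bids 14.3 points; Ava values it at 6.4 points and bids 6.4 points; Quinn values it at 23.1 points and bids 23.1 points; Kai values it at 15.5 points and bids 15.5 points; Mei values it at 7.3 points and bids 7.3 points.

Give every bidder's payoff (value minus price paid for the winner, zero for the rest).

Frank 23.9 points, Uma 0.0 points, Ava 0.0 points, Quinn 0.0 points, Kai 0.0 points, Mei 0.0 points.

Sorted high to low: Frank 47.0 points > Quinn 23.1 points > Kai 15.5 points > Uma 14.3 points > Mei 7.3 points > Ava 6.4 points.
Frank has the top bid and wins; the price is the second-highest bid, 23.1 points.
Frank's payoff = 47.0 points − 23.1 points = 23.9 points. All other bidders lose, so their payoff is 0.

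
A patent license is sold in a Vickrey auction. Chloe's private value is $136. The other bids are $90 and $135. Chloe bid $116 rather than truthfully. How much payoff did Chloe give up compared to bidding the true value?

The highest competing bid is $135.
Bidding truthfully at $136: Chloe has the top bid, wins, and pays the second-highest bid $135. Payoff = $136 − $135 = $1.
Bidding $116: the top bid is $135 (a rival), so Chloe loses. Payoff = $0.
Regret = truthful payoff − actual payoff = $1 − $0 = $1.

Regret: $1.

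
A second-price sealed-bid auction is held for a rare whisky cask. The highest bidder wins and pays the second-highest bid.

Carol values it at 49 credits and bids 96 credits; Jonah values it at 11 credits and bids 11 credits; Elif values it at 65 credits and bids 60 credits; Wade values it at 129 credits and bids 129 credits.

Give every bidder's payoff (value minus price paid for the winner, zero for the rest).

Carol 0 credits, Jonah 0 credits, Elif 0 credits, Wade 33 credits.

Ranking the bids: Wade 129 credits, then Carol 96 credits, then Elif 60 credits, then Jonah 11 credits.
Wade has the top bid and wins; the price is the second-highest bid, 96 credits.
Wade's payoff = 129 credits − 96 credits = 33 credits. All other bidders lose, so their payoff is 0.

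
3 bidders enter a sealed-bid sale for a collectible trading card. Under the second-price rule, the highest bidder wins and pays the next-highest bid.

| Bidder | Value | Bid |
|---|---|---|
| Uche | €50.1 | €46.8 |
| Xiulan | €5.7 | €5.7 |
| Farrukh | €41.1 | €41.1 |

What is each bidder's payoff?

Ordered from highest: Uche €46.8 > Farrukh €41.1 > Xiulan €5.7.
Uche has the top bid and wins; the price is the second-highest bid, €41.1.
Uche's payoff = €50.1 − €41.1 = €9.0. All other bidders lose, so their payoff is 0.

Uche €9.0, Xiulan €0.0, Farrukh €0.0.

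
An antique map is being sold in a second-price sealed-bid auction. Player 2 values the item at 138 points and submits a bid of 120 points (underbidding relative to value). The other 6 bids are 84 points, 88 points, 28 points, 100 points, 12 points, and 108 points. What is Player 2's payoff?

The bidder's payoff: 30 points.

Highest competing bid: 108 points.
Player 2's bid 120 points is the highest overall, so Player 2 wins and pays the second-highest bid, 108 points.
Payoff = value − price = 138 points − 108 points = 30 points.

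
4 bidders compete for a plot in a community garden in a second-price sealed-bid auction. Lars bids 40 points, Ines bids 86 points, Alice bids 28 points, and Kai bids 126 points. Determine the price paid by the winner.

The winner pays 86 points.

Sorted high to low: Kai 126 points, then Ines 86 points, then Lars 40 points, then Alice 28 points.
Kai has the highest bid, so Kai wins.
The second-highest bid is 86 points, so that is what Kai pays.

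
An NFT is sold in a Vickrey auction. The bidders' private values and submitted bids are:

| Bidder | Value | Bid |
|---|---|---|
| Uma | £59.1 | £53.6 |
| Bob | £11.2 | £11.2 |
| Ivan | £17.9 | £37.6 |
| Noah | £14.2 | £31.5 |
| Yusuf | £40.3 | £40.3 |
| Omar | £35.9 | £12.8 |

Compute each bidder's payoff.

Uma £18.8, Bob £0.0, Ivan £0.0, Noah £0.0, Yusuf £0.0, Omar £0.0.

Ranking the bids: Uma £53.6; Yusuf £40.3; Ivan £37.6; Noah £31.5; Omar £12.8; Bob £11.2.
Uma has the top bid and wins; the price is the second-highest bid, £40.3.
Uma's payoff = £59.1 − £40.3 = £18.8. All other bidders lose, so their payoff is 0.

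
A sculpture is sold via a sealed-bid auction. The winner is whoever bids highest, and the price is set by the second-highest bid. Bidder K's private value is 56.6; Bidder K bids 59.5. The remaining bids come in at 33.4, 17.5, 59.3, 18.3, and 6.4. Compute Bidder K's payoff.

Highest competing bid: 59.3.
Bidder K's bid 59.5 is the highest overall, so Bidder K wins and pays the second-highest bid, 59.3.
Payoff = value − price = 56.6 − 59.3 = -2.7.
Overbidding won the item at a price above value — truthful bidding would have avoided this loss.

-2.7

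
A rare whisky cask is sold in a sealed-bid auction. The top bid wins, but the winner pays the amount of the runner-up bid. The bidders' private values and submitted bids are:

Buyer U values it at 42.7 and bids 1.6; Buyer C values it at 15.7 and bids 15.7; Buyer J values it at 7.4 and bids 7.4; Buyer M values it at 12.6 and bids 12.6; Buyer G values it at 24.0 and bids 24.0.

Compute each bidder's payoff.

Ranking the bids: Buyer G 24.0; Buyer C 15.7; Buyer M 12.6; Buyer J 7.4; Buyer U 1.6.
Buyer G has the top bid and wins; the price is the second-highest bid, 15.7.
Buyer G's payoff = 24.0 − 15.7 = 8.3. All other bidders lose, so their payoff is 0.

Buyer U 0.0, Buyer C 0.0, Buyer J 0.0, Buyer M 0.0, Buyer G 8.3.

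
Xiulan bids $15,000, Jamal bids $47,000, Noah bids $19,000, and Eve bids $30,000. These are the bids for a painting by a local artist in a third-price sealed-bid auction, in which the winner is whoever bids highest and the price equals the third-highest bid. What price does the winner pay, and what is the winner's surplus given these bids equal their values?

Price $19,000; surplus $28,000.

Ranking the bids: Jamal $47,000; Eve $30,000; Noah $19,000; Xiulan $15,000.
Jamal is the highest bidder, so Jamal wins.
Under the third-price rule, the price is the third-highest bid: $19,000.
Surplus = $47,000 − $19,000 = $28,000.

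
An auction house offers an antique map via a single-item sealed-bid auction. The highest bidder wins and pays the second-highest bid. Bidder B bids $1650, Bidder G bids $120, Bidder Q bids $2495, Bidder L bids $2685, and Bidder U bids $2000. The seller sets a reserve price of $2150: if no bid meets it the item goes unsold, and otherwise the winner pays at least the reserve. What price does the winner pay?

The winner pays $2495.

Ordered from highest: Bidder L $2685, then Bidder Q $2495, then Bidder U $2000, then Bidder B $1650, then Bidder G $120.
Bidder L has the highest bid, so Bidder L wins.
The second-highest bid is $2495, which exceeds the reserve, so that sets the price.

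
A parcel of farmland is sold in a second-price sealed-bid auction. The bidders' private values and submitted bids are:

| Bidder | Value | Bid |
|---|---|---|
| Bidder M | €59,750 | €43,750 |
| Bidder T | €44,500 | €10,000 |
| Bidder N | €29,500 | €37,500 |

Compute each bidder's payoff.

Ordered from highest: Bidder M €43,750; Bidder N €37,500; Bidder T €10,000.
Bidder M has the top bid and wins; the price is the second-highest bid, €37,500.
Bidder M's payoff = €59,750 − €37,500 = €22,250. All other bidders lose, so their payoff is 0.

Payoffs: Bidder M €22,250, Bidder T €0, Bidder N €0.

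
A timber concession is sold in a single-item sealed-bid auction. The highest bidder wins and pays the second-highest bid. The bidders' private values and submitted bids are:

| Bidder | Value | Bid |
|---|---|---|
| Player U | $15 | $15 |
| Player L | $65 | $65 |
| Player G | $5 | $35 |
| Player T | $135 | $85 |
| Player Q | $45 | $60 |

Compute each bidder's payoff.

Ranking the bids: Player T $85 > Player L $65 > Player Q $60 > Player G $35 > Player U $15.
Player T has the top bid and wins; the price is the second-highest bid, $65.
Player T's payoff = $135 − $65 = $70. All other bidders lose, so their payoff is 0.

Payoffs: Player U $0, Player L $0, Player G $0, Player T $70, Player Q $0.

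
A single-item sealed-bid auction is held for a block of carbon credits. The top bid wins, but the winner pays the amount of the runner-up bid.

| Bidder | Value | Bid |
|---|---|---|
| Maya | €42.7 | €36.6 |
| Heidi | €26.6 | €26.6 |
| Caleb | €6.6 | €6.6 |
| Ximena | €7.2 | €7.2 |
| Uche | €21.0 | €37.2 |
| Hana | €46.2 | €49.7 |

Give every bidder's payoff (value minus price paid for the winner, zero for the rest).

Maya €0.0, Heidi €0.0, Caleb €0.0, Ximena €0.0, Uche €0.0, Hana €9.0.

Sorted high to low: Hana €49.7 > Uche €37.2 > Maya €36.6 > Heidi €26.6 > Ximena €7.2 > Caleb €6.6.
Hana has the top bid and wins; the price is the second-highest bid, €37.2.
Hana's payoff = €46.2 − €37.2 = €9.0. All other bidders lose, so their payoff is 0.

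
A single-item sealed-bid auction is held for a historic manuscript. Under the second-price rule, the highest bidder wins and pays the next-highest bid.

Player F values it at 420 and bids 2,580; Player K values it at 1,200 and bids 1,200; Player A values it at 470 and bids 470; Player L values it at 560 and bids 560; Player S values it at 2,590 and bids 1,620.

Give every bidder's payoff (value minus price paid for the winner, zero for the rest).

Ordered from highest: Player F 2,580 > Player S 1,620 > Player K 1,200 > Player L 560 > Player A 470.
Player F has the top bid and wins; the price is the second-highest bid, 1,620.
Player F's payoff = 420 − 1,620 = -1,200. All other bidders lose, so their payoff is 0.

Player F -1,200, Player K 0, Player A 0, Player L 0, Player S 0.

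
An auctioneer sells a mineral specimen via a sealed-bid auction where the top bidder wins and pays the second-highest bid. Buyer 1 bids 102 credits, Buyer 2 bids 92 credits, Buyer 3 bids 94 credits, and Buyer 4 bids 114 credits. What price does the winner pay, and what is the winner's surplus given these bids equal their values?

Sorted high to low: Buyer 4 114 credits, then Buyer 1 102 credits, then Buyer 3 94 credits, then Buyer 2 92 credits.
Buyer 4 is the highest bidder, so Buyer 4 wins.
Under the second-price rule, the price is the second-highest bid: 102 credits.
Surplus = 114 credits − 102 credits = 12 credits.

The winner pays 102 credits for a surplus of 12 credits.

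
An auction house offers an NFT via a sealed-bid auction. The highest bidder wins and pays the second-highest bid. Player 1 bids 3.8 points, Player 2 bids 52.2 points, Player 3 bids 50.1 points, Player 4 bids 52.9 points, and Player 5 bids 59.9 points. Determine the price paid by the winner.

52.9 points

Bids in descending order: Player 5 59.9 points, then Player 4 52.9 points, then Player 2 52.2 points, then Player 3 50.1 points, then Player 1 3.8 points.
Player 5 has the highest bid, so Player 5 wins.
The second-highest bid is 52.9 points, so that is what Player 5 pays.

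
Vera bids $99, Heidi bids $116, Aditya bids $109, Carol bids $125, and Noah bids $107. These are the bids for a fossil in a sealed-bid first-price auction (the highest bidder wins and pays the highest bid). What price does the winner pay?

$125

Ranking the bids: Carol $125 > Heidi $116 > Aditya $109 > Noah $107 > Vera $99.
Carol is the highest bidder, so Carol wins.
Under the first-price rule, the price is the highest bid: $125.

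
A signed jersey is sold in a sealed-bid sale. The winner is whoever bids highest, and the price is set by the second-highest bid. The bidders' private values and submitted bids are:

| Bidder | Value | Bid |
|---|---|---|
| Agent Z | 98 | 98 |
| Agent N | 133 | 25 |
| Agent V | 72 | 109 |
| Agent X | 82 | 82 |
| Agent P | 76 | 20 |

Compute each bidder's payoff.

Payoffs: Agent Z 0, Agent N 0, Agent V -26, Agent X 0, Agent P 0.

Sorted high to low: Agent V 109; Agent Z 98; Agent X 82; Agent N 25; Agent P 20.
Agent V has the top bid and wins; the price is the second-highest bid, 98.
Agent V's payoff = 72 − 98 = -26. All other bidders lose, so their payoff is 0.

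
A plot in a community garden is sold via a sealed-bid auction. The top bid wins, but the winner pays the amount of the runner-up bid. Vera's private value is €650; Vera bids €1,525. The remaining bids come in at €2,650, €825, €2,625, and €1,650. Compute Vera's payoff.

Vera's payoff: €0.

Highest competing bid: €2,650.
Vera's bid €1,525 is not the highest, so Vera loses, pays nothing, and earns zero payoff.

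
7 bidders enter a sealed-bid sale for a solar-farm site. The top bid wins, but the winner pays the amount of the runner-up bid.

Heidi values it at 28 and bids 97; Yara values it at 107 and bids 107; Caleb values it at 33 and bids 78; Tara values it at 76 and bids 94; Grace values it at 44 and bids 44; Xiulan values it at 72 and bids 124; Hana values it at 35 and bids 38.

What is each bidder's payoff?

Heidi 0, Yara 0, Caleb 0, Tara 0, Grace 0, Xiulan -35, Hana 0.

Ranking the bids: Xiulan 124, then Yara 107, then Heidi 97, then Tara 94, then Caleb 78, then Grace 44, then Hana 38.
Xiulan has the top bid and wins; the price is the second-highest bid, 107.
Xiulan's payoff = 72 − 107 = -35. All other bidders lose, so their payoff is 0.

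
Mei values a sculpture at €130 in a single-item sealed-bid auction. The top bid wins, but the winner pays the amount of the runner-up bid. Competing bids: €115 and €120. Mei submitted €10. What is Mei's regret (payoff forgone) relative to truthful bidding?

The highest competing bid is €120.
Bidding truthfully at €130: Mei has the top bid, wins, and pays the second-highest bid €120. Payoff = €130 − €120 = €10.
Bidding €10: the top bid is €120 (a rival), so Mei loses. Payoff = €0.
Regret = truthful payoff − actual payoff = €10 − €0 = €10.

Payoff forgone: €10.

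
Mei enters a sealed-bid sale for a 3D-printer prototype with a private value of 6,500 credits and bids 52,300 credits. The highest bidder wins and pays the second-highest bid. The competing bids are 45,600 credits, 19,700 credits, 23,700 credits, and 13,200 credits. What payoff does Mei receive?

Highest competing bid: 45,600 credits.
Mei's bid 52,300 credits is the highest overall, so Mei wins and pays the second-highest bid, 45,600 credits.
Payoff = value − price = 6,500 credits − 45,600 credits = -39,100 credits.
Overbidding won the item at a price above value — truthful bidding would have avoided this loss.

-39,100 credits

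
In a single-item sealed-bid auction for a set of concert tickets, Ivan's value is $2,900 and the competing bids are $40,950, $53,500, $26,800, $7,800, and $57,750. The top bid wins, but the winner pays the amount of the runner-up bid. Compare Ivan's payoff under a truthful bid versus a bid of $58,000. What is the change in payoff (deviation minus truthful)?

-$54,850

The highest competing bid is $57,750.
Bidding truthfully at $2,900: the top bid is $57,750 (a rival), so Ivan loses. Payoff = $0.
Bidding $58,000: Ivan has the top bid, wins, and pays the second-highest bid $57,750. Payoff = $2,900 − $57,750 = -$54,850.
Change = -$54,850 − $0 = -$54,850.
Deviating from a truthful bid can only lose payoff in a second-price auction — never gain.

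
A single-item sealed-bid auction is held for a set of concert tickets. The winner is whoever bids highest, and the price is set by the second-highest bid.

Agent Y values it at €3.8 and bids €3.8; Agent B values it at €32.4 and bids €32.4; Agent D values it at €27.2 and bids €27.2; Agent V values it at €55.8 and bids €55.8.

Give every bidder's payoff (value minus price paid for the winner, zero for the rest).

Ranking the bids: Agent V €55.8; Agent B €32.4; Agent D €27.2; Agent Y €3.8.
Agent V has the top bid and wins; the price is the second-highest bid, €32.4.
Agent V's payoff = €55.8 − €32.4 = €23.4. All other bidders lose, so their payoff is 0.

Agent Y €0.0, Agent B €0.0, Agent D €0.0, Agent V €23.4.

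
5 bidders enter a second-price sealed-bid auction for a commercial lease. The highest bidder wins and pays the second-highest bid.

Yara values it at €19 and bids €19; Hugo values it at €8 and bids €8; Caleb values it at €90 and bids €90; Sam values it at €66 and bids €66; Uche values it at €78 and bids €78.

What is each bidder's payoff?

Ordered from highest: Caleb €90 > Uche €78 > Sam €66 > Yara €19 > Hugo €8.
Caleb has the top bid and wins; the price is the second-highest bid, €78.
Caleb's payoff = €90 − €78 = €12. All other bidders lose, so their payoff is 0.

Payoffs: Yara €0, Hugo €0, Caleb €12, Sam €0, Uche €0.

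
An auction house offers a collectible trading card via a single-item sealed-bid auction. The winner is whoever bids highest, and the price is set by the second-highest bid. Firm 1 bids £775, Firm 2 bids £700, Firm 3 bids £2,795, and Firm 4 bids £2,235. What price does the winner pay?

Bids in descending order: Firm 3 £2,795, then Firm 4 £2,235, then Firm 1 £775, then Firm 2 £700.
Firm 3 has the highest bid, so Firm 3 wins.
The second-highest bid is £2,235, so that is what Firm 3 pays.

The winner pays £2,235.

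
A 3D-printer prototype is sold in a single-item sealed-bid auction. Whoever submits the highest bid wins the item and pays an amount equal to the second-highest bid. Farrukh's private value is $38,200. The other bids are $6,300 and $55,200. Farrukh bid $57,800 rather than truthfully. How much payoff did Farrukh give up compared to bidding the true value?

The highest competing bid is $55,200.
Bidding truthfully at $38,200: the top bid is $55,200 (a rival), so Farrukh loses. Payoff = $0.
Bidding $57,800: Farrukh has the top bid, wins, and pays the second-highest bid $55,200. Payoff = $38,200 − $55,200 = -$17,000.
Regret = truthful payoff − actual payoff = $0 − -$17,000 = $17,000.
Deviating from a truthful bid can only lose payoff in a second-price auction — never gain.

Regret: $17,000.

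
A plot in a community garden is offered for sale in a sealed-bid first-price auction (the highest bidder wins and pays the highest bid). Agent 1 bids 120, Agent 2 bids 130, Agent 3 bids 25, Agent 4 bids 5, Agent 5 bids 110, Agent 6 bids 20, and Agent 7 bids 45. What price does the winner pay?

The winner pays 130.

Ranking the bids: Agent 2 130, then Agent 1 120, then Agent 5 110, then Agent 7 45, then Agent 3 25, then Agent 6 20, then Agent 4 5.
Agent 2 is the highest bidder, so Agent 2 wins.
Under the first-price rule, the price is the highest bid: 130.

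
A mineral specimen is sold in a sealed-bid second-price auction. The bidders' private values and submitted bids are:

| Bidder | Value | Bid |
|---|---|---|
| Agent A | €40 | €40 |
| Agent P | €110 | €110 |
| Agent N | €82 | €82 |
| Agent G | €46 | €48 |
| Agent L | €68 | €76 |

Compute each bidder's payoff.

Agent A €0, Agent P €28, Agent N €0, Agent G €0, Agent L €0.

Ordered from highest: Agent P €110 > Agent N €82 > Agent L €76 > Agent G €48 > Agent A €40.
Agent P has the top bid and wins; the price is the second-highest bid, €82.
Agent P's payoff = €110 − €82 = €28. All other bidders lose, so their payoff is 0.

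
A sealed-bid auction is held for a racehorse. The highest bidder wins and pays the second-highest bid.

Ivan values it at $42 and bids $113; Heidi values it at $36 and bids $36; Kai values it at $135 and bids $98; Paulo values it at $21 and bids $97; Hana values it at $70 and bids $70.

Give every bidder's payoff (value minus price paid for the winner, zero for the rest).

Ivan -$56, Heidi $0, Kai $0, Paulo $0, Hana $0.

Ordered from highest: Ivan $113 > Kai $98 > Paulo $97 > Hana $70 > Heidi $36.
Ivan has the top bid and wins; the price is the second-highest bid, $98.
Ivan's payoff = $42 − $98 = -$56. All other bidders lose, so their payoff is 0.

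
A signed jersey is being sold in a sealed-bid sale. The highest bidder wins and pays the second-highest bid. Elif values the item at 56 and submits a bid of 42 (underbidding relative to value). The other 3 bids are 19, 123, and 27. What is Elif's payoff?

0

Highest competing bid: 123.
Elif's bid 42 is not the highest, so Elif loses, pays nothing, and earns zero payoff.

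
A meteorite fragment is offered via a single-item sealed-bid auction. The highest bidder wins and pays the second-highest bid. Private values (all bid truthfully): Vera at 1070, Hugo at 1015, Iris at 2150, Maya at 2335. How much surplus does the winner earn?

Ranking the bids: Maya 2335, then Iris 2150, then Vera 1070, then Hugo 1015.
Maya wins with the top bid and pays the second-highest, 2150.
Surplus = 2335 − 2150 = 185.

185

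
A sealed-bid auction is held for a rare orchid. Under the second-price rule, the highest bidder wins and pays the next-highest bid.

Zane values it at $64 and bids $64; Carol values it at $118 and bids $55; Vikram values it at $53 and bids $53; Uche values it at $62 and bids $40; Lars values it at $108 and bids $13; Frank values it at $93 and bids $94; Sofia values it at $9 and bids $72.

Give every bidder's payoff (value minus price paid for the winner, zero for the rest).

Bids in descending order: Frank $94, then Sofia $72, then Zane $64, then Carol $55, then Vikram $53, then Uche $40, then Lars $13.
Frank has the top bid and wins; the price is the second-highest bid, $72.
Frank's payoff = $93 − $72 = $21. All other bidders lose, so their payoff is 0.

Zane $0, Carol $0, Vikram $0, Uche $0, Lars $0, Frank $21, Sofia $0.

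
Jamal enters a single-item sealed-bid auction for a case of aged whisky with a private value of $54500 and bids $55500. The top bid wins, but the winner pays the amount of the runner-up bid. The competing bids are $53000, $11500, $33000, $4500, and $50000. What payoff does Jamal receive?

Highest competing bid: $53000.
Jamal's bid $55500 is the highest overall, so Jamal wins and pays the second-highest bid, $53000.
Payoff = value − price = $54500 − $53000 = $1500.

Jamal's payoff: $1500.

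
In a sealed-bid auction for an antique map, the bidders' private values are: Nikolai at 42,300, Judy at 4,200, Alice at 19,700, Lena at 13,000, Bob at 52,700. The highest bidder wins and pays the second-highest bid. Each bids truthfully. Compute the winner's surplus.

Surplus = 10,400.

Ordered from highest: Bob 52,700 > Nikolai 42,300 > Alice 19,700 > Lena 13,000 > Judy 4,200.
Bob wins with the top bid and pays the second-highest, 42,300.
Surplus = 52,700 − 42,300 = 10,400.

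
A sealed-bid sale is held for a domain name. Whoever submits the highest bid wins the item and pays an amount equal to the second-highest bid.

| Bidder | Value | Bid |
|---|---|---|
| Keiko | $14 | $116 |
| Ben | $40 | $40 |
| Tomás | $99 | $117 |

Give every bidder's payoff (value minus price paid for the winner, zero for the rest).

Keiko $0, Ben $0, Tomás -$17.

Ordered from highest: Tomás $117 > Keiko $116 > Ben $40.
Tomás has the top bid and wins; the price is the second-highest bid, $116.
Tomás's payoff = $99 − $116 = -$17. All other bidders lose, so their payoff is 0.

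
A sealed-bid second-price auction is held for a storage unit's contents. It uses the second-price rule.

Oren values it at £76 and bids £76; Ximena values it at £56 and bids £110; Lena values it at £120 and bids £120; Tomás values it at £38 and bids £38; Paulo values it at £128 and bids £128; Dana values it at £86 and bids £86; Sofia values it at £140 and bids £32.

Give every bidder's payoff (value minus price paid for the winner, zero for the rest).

Ordered from highest: Paulo £128; Lena £120; Ximena £110; Dana £86; Oren £76; Tomás £38; Sofia £32.
Paulo has the top bid and wins; the price is the second-highest bid, £120.
Paulo's payoff = £128 − £120 = £8. All other bidders lose, so their payoff is 0.

Oren £0, Ximena £0, Lena £0, Tomás £0, Paulo £8, Dana £0, Sofia £0.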